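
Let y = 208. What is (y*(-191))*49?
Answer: -1946672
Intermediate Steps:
(y*(-191))*49 = (208*(-191))*49 = -39728*49 = -1946672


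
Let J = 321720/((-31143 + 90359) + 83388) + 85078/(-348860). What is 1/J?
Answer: 888371990/1787549573 ≈ 0.49698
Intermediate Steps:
J = 1787549573/888371990 (J = 321720/(59216 + 83388) + 85078*(-1/348860) = 321720/142604 - 42539/174430 = 321720*(1/142604) - 42539/174430 = 11490/5093 - 42539/174430 = 1787549573/888371990 ≈ 2.0122)
1/J = 1/(1787549573/888371990) = 888371990/1787549573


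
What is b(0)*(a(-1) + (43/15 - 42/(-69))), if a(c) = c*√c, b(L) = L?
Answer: 0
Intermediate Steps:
a(c) = c^(3/2)
b(0)*(a(-1) + (43/15 - 42/(-69))) = 0*((-1)^(3/2) + (43/15 - 42/(-69))) = 0*(-I + (43*(1/15) - 42*(-1/69))) = 0*(-I + (43/15 + 14/23)) = 0*(-I + 1199/345) = 0*(1199/345 - I) = 0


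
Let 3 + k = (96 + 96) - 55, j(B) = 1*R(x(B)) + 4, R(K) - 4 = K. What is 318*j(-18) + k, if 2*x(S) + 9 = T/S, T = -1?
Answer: 7535/6 ≈ 1255.8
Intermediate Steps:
x(S) = -9/2 - 1/(2*S) (x(S) = -9/2 + (-1/S)/2 = -9/2 - 1/(2*S))
R(K) = 4 + K
j(B) = 8 + (-1 - 9*B)/(2*B) (j(B) = 1*(4 + (-1 - 9*B)/(2*B)) + 4 = (4 + (-1 - 9*B)/(2*B)) + 4 = 8 + (-1 - 9*B)/(2*B))
k = 134 (k = -3 + ((96 + 96) - 55) = -3 + (192 - 55) = -3 + 137 = 134)
318*j(-18) + k = 318*((½)*(-1 + 7*(-18))/(-18)) + 134 = 318*((½)*(-1/18)*(-1 - 126)) + 134 = 318*((½)*(-1/18)*(-127)) + 134 = 318*(127/36) + 134 = 6731/6 + 134 = 7535/6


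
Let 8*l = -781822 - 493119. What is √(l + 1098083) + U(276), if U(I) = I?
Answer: 276 + √15019446/4 ≈ 1244.9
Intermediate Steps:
l = -1274941/8 (l = (-781822 - 493119)/8 = (⅛)*(-1274941) = -1274941/8 ≈ -1.5937e+5)
√(l + 1098083) + U(276) = √(-1274941/8 + 1098083) + 276 = √(7509723/8) + 276 = √15019446/4 + 276 = 276 + √15019446/4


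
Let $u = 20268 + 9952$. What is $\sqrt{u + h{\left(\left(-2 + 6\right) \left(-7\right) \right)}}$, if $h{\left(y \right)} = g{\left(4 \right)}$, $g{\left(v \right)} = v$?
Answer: $4 \sqrt{1889} \approx 173.85$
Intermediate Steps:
$h{\left(y \right)} = 4$
$u = 30220$
$\sqrt{u + h{\left(\left(-2 + 6\right) \left(-7\right) \right)}} = \sqrt{30220 + 4} = \sqrt{30224} = 4 \sqrt{1889}$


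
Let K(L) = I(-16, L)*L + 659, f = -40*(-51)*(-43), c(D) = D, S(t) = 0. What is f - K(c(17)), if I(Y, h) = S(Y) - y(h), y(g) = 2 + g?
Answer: -88056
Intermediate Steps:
I(Y, h) = -2 - h (I(Y, h) = 0 - (2 + h) = 0 + (-2 - h) = -2 - h)
f = -87720 (f = 2040*(-43) = -87720)
K(L) = 659 + L*(-2 - L) (K(L) = (-2 - L)*L + 659 = L*(-2 - L) + 659 = 659 + L*(-2 - L))
f - K(c(17)) = -87720 - (659 - 1*17*(2 + 17)) = -87720 - (659 - 1*17*19) = -87720 - (659 - 323) = -87720 - 1*336 = -87720 - 336 = -88056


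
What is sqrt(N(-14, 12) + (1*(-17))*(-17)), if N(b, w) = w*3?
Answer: 5*sqrt(13) ≈ 18.028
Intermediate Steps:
N(b, w) = 3*w
sqrt(N(-14, 12) + (1*(-17))*(-17)) = sqrt(3*12 + (1*(-17))*(-17)) = sqrt(36 - 17*(-17)) = sqrt(36 + 289) = sqrt(325) = 5*sqrt(13)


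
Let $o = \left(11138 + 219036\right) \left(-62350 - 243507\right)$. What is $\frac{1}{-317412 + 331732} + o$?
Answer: $- \frac{1008132712969759}{14320} \approx -7.04 \cdot 10^{10}$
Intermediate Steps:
$o = -70400329118$ ($o = 230174 \left(-305857\right) = -70400329118$)
$\frac{1}{-317412 + 331732} + o = \frac{1}{-317412 + 331732} - 70400329118 = \frac{1}{14320} - 70400329118 = - \frac{1008132712969759}{14320}$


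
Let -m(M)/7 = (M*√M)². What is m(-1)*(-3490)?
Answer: -24430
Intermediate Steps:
m(M) = -7*M³
m(-1)*(-3490) = -7*(-1)³*(-3490) = -7*(-1)*(-3490) = 7*(-3490) = -24430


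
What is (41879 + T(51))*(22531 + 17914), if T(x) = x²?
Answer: 1798993600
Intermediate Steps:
(41879 + T(51))*(22531 + 17914) = (41879 + 51²)*(22531 + 17914) = (41879 + 2601)*40445 = 44480*40445 = 1798993600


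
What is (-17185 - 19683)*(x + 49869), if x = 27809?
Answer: -2863832504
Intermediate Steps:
(-17185 - 19683)*(x + 49869) = (-17185 - 19683)*(27809 + 49869) = -36868*77678 = -2863832504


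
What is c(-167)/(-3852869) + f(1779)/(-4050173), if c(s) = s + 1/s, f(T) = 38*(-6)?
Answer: 13666377106/137157855862541 ≈ 9.9640e-5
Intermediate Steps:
f(T) = -228
c(-167)/(-3852869) + f(1779)/(-4050173) = (-167 + 1/(-167))/(-3852869) - 228/(-4050173) = (-167 - 1/167)*(-1/3852869) - 228*(-1/4050173) = -27890/167*(-1/3852869) + 12/213167 = 27890/643429123 + 12/213167 = 13666377106/137157855862541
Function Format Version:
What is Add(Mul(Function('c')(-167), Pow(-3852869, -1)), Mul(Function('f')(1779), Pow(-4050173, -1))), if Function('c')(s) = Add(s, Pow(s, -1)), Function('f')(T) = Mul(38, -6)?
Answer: Rational(13666377106, 137157855862541) ≈ 9.9640e-5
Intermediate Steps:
Function('f')(T) = -228
Add(Mul(Function('c')(-167), Pow(-3852869, -1)), Mul(Function('f')(1779), Pow(-4050173, -1))) = Add(Mul(Add(-167, Pow(-167, -1)), Pow(-3852869, -1)), Mul(-228, Pow(-4050173, -1))) = Add(Mul(Add(-167, Rational(-1, 167)), Rational(-1, 3852869)), Mul(-228, Rational(-1, 4050173))) = Add(Mul(Rational(-27890, 167), Rational(-1, 3852869)), Rational(12, 213167)) = Add(Rational(27890, 643429123), Rational(12, 213167)) = Rational(13666377106, 137157855862541)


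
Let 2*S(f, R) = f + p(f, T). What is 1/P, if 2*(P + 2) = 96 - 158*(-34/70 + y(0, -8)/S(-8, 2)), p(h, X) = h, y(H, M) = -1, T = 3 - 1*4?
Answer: 280/20859 ≈ 0.013423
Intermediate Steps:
T = -1 (T = 3 - 4 = -1)
S(f, R) = f (S(f, R) = (f + f)/2 = (2*f)/2 = f)
P = 20859/280 (P = -2 + (96 - 158*(-34/70 - 1/(-8)))/2 = -2 + (96 - 158*(-34*1/70 - 1*(-⅛)))/2 = -2 + (96 - 158*(-17/35 + ⅛))/2 = -2 + (96 - 158*(-101/280))/2 = -2 + (96 + 7979/140)/2 = -2 + (½)*(21419/140) = -2 + 21419/280 = 20859/280 ≈ 74.496)
1/P = 1/(20859/280) = 280/20859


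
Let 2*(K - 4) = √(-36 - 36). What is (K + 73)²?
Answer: 5911 + 462*I*√2 ≈ 5911.0 + 653.37*I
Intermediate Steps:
K = 4 + 3*I*√2 (K = 4 + √(-36 - 36)/2 = 4 + √(-72)/2 = 4 + (6*I*√2)/2 = 4 + 3*I*√2 ≈ 4.0 + 4.2426*I)
(K + 73)² = ((4 + 3*I*√2) + 73)² = (77 + 3*I*√2)²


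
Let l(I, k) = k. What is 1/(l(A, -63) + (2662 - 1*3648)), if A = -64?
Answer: -1/1049 ≈ -0.00095329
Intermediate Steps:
1/(l(A, -63) + (2662 - 1*3648)) = 1/(-63 + (2662 - 1*3648)) = 1/(-63 + (2662 - 3648)) = 1/(-63 - 986) = 1/(-1049) = -1/1049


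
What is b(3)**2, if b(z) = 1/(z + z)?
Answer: 1/36 ≈ 0.027778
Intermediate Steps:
b(z) = 1/(2*z)
b(3)**2 = ((1/2)/3)**2 = ((1/2)*(1/3))**2 = (1/6)**2 = 1/36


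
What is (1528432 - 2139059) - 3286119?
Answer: -3896746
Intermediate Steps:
(1528432 - 2139059) - 3286119 = -610627 - 3286119 = -3896746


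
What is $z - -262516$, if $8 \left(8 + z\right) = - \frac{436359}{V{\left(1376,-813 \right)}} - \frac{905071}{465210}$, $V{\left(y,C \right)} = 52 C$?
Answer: $\frac{6883763525623039}{26222957280} \approx 2.6251 \cdot 10^{5}$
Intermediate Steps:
$z = - \frac{182327693441}{26222957280}$ ($z = -8 + \frac{- \frac{436359}{52 \left(-813\right)} - \frac{905071}{465210}}{8} = -8 + \frac{- \frac{436359}{-42276} - \frac{905071}{465210}}{8} = -8 + \frac{\left(-436359\right) \left(- \frac{1}{42276}\right) - \frac{905071}{465210}}{8} = -8 + \frac{\frac{145453}{14092} - \frac{905071}{465210}}{8} = -8 + \frac{1}{8} \cdot \frac{27455964799}{3277869660} = -8 + \frac{27455964799}{26222957280} = - \frac{182327693441}{26222957280} \approx -6.953$)
$z - -262516 = - \frac{182327693441}{26222957280} - -262516 = - \frac{182327693441}{26222957280} + 262516 = \frac{6883763525623039}{26222957280}$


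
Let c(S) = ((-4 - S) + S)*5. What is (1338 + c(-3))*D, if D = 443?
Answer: 583874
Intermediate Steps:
c(S) = -20 (c(S) = -4*5 = -20)
(1338 + c(-3))*D = (1338 - 20)*443 = 1318*443 = 583874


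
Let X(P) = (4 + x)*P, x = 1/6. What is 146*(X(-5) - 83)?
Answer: -45479/3 ≈ -15160.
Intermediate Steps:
x = 1/6 ≈ 0.16667
X(P) = 25*P/6 (X(P) = (4 + 1/6)*P = 25*P/6)
146*(X(-5) - 83) = 146*((25/6)*(-5) - 83) = 146*(-125/6 - 83) = 146*(-623/6) = -45479/3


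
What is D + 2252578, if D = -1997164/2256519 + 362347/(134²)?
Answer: 91270861447026101/40518055164 ≈ 2.2526e+6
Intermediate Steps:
D = 781781813309/40518055164 (D = -1997164*1/2256519 + 362347/17956 = -1997164/2256519 + 362347*(1/17956) = -1997164/2256519 + 362347/17956 = 781781813309/40518055164 ≈ 19.295)
D + 2252578 = 781781813309/40518055164 + 2252578 = 91270861447026101/40518055164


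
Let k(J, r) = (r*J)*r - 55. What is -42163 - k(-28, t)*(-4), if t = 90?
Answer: -949583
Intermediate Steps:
k(J, r) = -55 + J*r**2 (k(J, r) = (J*r)*r - 55 = J*r**2 - 55 = -55 + J*r**2)
-42163 - k(-28, t)*(-4) = -42163 - (-55 - 28*90**2)*(-4) = -42163 - (-55 - 28*8100)*(-4) = -42163 - (-55 - 226800)*(-4) = -42163 - (-226855)*(-4) = -42163 - 1*907420 = -42163 - 907420 = -949583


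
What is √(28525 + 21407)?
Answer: 6*√1387 ≈ 223.45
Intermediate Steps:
√(28525 + 21407) = √49932 = 6*√1387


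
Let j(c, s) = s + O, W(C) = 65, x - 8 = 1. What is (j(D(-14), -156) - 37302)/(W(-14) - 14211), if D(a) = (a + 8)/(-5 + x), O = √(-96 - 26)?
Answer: 18729/7073 - I*√122/14146 ≈ 2.648 - 0.00078081*I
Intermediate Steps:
x = 9 (x = 8 + 1 = 9)
O = I*√122 (O = √(-122) = I*√122 ≈ 11.045*I)
D(a) = 2 + a/4 (D(a) = (a + 8)/(-5 + 9) = (8 + a)/4 = (8 + a)*(¼) = 2 + a/4)
j(c, s) = s + I*√122
(j(D(-14), -156) - 37302)/(W(-14) - 14211) = ((-156 + I*√122) - 37302)/(65 - 14211) = (-37458 + I*√122)/(-14146) = (-37458 + I*√122)*(-1/14146) = 18729/7073 - I*√122/14146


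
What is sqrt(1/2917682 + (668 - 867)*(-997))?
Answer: sqrt(1688978600027478654)/2917682 ≈ 445.42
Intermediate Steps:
sqrt(1/2917682 + (668 - 867)*(-997)) = sqrt(1/2917682 - 199*(-997)) = sqrt(1/2917682 + 198403) = sqrt(578876861847/2917682) = sqrt(1688978600027478654)/2917682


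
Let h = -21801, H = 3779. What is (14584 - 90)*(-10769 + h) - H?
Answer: -472073359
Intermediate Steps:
(14584 - 90)*(-10769 + h) - H = (14584 - 90)*(-10769 - 21801) - 1*3779 = 14494*(-32570) - 3779 = -472069580 - 3779 = -472073359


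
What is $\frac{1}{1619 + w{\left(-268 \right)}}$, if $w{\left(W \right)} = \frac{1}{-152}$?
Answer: $\frac{152}{246087} \approx 0.00061767$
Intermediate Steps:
$w{\left(W \right)} = - \frac{1}{152}$
$\frac{1}{1619 + w{\left(-268 \right)}} = \frac{1}{1619 - \frac{1}{152}} = \frac{1}{\frac{246087}{152}} = \frac{152}{246087}$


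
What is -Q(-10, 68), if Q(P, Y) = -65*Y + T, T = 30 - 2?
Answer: 4392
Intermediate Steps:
T = 28
Q(P, Y) = 28 - 65*Y (Q(P, Y) = -65*Y + 28 = 28 - 65*Y)
-Q(-10, 68) = -(28 - 65*68) = -(28 - 4420) = -1*(-4392) = 4392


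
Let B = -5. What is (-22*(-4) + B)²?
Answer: 6889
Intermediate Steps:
(-22*(-4) + B)² = (-22*(-4) - 5)² = (88 - 5)² = 83² = 6889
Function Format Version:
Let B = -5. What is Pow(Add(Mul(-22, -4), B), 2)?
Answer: 6889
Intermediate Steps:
Pow(Add(Mul(-22, -4), B), 2) = Pow(Add(Mul(-22, -4), -5), 2) = Pow(Add(88, -5), 2) = Pow(83, 2) = 6889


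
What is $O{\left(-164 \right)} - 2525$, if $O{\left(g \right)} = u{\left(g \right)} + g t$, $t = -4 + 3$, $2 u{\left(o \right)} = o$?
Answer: $-2443$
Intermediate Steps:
$u{\left(o \right)} = \frac{o}{2}$
$t = -1$
$O{\left(g \right)} = - \frac{g}{2}$ ($O{\left(g \right)} = \frac{g}{2} + g \left(-1\right) = \frac{g}{2} - g = - \frac{g}{2}$)
$O{\left(-164 \right)} - 2525 = \left(- \frac{1}{2}\right) \left(-164\right) - 2525 = 82 - 2525 = -2443$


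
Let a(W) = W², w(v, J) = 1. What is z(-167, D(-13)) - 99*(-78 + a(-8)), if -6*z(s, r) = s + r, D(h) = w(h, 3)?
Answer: 4241/3 ≈ 1413.7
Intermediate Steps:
D(h) = 1
z(s, r) = -r/6 - s/6 (z(s, r) = -(s + r)/6 = -(r + s)/6 = -r/6 - s/6)
z(-167, D(-13)) - 99*(-78 + a(-8)) = (-⅙*1 - ⅙*(-167)) - 99*(-78 + (-8)²) = (-⅙ + 167/6) - 99*(-78 + 64) = 83/3 - 99*(-14) = 83/3 + 1386 = 4241/3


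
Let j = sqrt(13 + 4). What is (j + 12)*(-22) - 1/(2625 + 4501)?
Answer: -1881265/7126 - 22*sqrt(17) ≈ -354.71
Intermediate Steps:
j = sqrt(17) ≈ 4.1231
(j + 12)*(-22) - 1/(2625 + 4501) = (sqrt(17) + 12)*(-22) - 1/(2625 + 4501) = (12 + sqrt(17))*(-22) - 1/7126 = (-264 - 22*sqrt(17)) - 1*1/7126 = (-264 - 22*sqrt(17)) - 1/7126 = -1881265/7126 - 22*sqrt(17)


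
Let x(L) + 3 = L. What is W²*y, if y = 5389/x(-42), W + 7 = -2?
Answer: -48501/5 ≈ -9700.2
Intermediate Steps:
W = -9 (W = -7 - 2 = -9)
x(L) = -3 + L
y = -5389/45 (y = 5389/(-3 - 42) = 5389/(-45) = 5389*(-1/45) = -5389/45 ≈ -119.76)
W²*y = (-9)²*(-5389/45) = 81*(-5389/45) = -48501/5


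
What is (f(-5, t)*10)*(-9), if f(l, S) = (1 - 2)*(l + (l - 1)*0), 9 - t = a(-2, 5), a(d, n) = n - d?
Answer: -450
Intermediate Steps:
t = 2 (t = 9 - (5 - 1*(-2)) = 9 - (5 + 2) = 9 - 1*7 = 9 - 7 = 2)
f(l, S) = -l (f(l, S) = -(l + (-1 + l)*0) = -(l + 0) = -l)
(f(-5, t)*10)*(-9) = (-1*(-5)*10)*(-9) = (5*10)*(-9) = 50*(-9) = -450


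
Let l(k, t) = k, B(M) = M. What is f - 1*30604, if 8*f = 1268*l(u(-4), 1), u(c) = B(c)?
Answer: -31238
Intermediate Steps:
u(c) = c
f = -634 (f = (1268*(-4))/8 = (1/8)*(-5072) = -634)
f - 1*30604 = -634 - 1*30604 = -634 - 30604 = -31238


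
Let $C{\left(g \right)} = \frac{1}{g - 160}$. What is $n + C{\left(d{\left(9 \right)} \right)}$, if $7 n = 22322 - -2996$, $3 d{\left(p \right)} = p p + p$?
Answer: $\frac{3291333}{910} \approx 3616.8$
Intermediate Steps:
$d{\left(p \right)} = \frac{p}{3} + \frac{p^{2}}{3}$ ($d{\left(p \right)} = \frac{p p + p}{3} = \frac{p^{2} + p}{3} = \frac{p + p^{2}}{3} = \frac{p}{3} + \frac{p^{2}}{3}$)
$n = \frac{25318}{7}$ ($n = \frac{22322 - -2996}{7} = \frac{22322 + 2996}{7} = \frac{1}{7} \cdot 25318 = \frac{25318}{7} \approx 3616.9$)
$C{\left(g \right)} = \frac{1}{-160 + g}$
$n + C{\left(d{\left(9 \right)} \right)} = \frac{25318}{7} + \frac{1}{-160 + \frac{1}{3} \cdot 9 \left(1 + 9\right)} = \frac{25318}{7} + \frac{1}{-160 + \frac{1}{3} \cdot 9 \cdot 10} = \frac{25318}{7} + \frac{1}{-160 + 30} = \frac{25318}{7} + \frac{1}{-130} = \frac{25318}{7} - \frac{1}{130} = \frac{3291333}{910}$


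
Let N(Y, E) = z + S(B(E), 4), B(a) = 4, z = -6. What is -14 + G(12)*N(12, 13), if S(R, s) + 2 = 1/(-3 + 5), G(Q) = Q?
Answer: -104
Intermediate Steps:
S(R, s) = -3/2 (S(R, s) = -2 + 1/(-3 + 5) = -2 + 1/2 = -2 + ½ = -3/2)
N(Y, E) = -15/2 (N(Y, E) = -6 - 3/2 = -15/2)
-14 + G(12)*N(12, 13) = -14 + 12*(-15/2) = -14 - 90 = -104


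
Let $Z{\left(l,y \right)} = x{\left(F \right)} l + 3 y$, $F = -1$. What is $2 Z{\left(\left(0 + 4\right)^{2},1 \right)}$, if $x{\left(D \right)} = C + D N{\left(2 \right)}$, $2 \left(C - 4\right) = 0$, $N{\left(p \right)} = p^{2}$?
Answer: $6$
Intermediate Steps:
$C = 4$ ($C = 4 + \frac{1}{2} \cdot 0 = 4 + 0 = 4$)
$x{\left(D \right)} = 4 + 4 D$ ($x{\left(D \right)} = 4 + D 2^{2} = 4 + D 4 = 4 + 4 D$)
$Z{\left(l,y \right)} = 3 y$ ($Z{\left(l,y \right)} = \left(4 + 4 \left(-1\right)\right) l + 3 y = \left(4 - 4\right) l + 3 y = 0 l + 3 y = 0 + 3 y = 3 y$)
$2 Z{\left(\left(0 + 4\right)^{2},1 \right)} = 2 \cdot 3 \cdot 1 = 2 \cdot 3 = 6$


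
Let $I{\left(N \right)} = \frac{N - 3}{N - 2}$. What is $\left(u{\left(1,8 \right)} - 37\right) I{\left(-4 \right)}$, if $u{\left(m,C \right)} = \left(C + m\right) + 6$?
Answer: $- \frac{77}{3} \approx -25.667$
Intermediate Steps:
$I{\left(N \right)} = \frac{-3 + N}{-2 + N}$
$u{\left(m,C \right)} = 6 + C + m$
$\left(u{\left(1,8 \right)} - 37\right) I{\left(-4 \right)} = \left(\left(6 + 8 + 1\right) - 37\right) \frac{-3 - 4}{-2 - 4} = \left(15 - 37\right) \frac{1}{-6} \left(-7\right) = - 22 \left(\left(- \frac{1}{6}\right) \left(-7\right)\right) = \left(-22\right) \frac{7}{6} = - \frac{77}{3}$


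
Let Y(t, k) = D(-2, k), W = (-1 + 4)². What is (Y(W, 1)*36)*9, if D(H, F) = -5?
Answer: -1620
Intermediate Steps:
W = 9 (W = 3² = 9)
Y(t, k) = -5
(Y(W, 1)*36)*9 = -5*36*9 = -180*9 = -1620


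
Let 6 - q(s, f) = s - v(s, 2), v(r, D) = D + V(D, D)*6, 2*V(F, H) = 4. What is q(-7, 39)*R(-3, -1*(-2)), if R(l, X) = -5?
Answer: -135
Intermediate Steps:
V(F, H) = 2 (V(F, H) = (½)*4 = 2)
v(r, D) = 12 + D (v(r, D) = D + 2*6 = D + 12 = 12 + D)
q(s, f) = 20 - s (q(s, f) = 6 - (s - (12 + 2)) = 6 - (s - 1*14) = 6 - (s - 14) = 6 - (-14 + s) = 6 + (14 - s) = 20 - s)
q(-7, 39)*R(-3, -1*(-2)) = (20 - 1*(-7))*(-5) = (20 + 7)*(-5) = 27*(-5) = -135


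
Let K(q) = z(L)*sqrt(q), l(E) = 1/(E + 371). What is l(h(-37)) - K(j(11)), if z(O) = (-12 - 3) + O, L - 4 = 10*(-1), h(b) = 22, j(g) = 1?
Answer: 8254/393 ≈ 21.003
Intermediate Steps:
L = -6 (L = 4 + 10*(-1) = 4 - 10 = -6)
l(E) = 1/(371 + E)
z(O) = -15 + O
K(q) = -21*sqrt(q) (K(q) = (-15 - 6)*sqrt(q) = -21*sqrt(q))
l(h(-37)) - K(j(11)) = 1/(371 + 22) - (-21)*sqrt(1) = 1/393 - (-21) = 1/393 - 1*(-21) = 1/393 + 21 = 8254/393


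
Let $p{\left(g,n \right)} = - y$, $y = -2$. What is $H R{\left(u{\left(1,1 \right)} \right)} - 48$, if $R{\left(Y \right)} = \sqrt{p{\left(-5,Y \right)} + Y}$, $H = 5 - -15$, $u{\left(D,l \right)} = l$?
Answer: $-48 + 20 \sqrt{3} \approx -13.359$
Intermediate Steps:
$H = 20$ ($H = 5 + 15 = 20$)
$p{\left(g,n \right)} = 2$ ($p{\left(g,n \right)} = \left(-1\right) \left(-2\right) = 2$)
$R{\left(Y \right)} = \sqrt{2 + Y}$
$H R{\left(u{\left(1,1 \right)} \right)} - 48 = 20 \sqrt{2 + 1} - 48 = 20 \sqrt{3} - 48 = -48 + 20 \sqrt{3}$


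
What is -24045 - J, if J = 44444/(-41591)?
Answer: -1000011151/41591 ≈ -24044.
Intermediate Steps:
J = -44444/41591 (J = 44444*(-1/41591) = -44444/41591 ≈ -1.0686)
-24045 - J = -24045 - 1*(-44444/41591) = -24045 + 44444/41591 = -1000011151/41591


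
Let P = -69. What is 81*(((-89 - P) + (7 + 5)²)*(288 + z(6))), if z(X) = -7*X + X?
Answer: 2531088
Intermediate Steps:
z(X) = -6*X
81*(((-89 - P) + (7 + 5)²)*(288 + z(6))) = 81*(((-89 - 1*(-69)) + (7 + 5)²)*(288 - 6*6)) = 81*(((-89 + 69) + 12²)*(288 - 36)) = 81*((-20 + 144)*252) = 81*(124*252) = 81*31248 = 2531088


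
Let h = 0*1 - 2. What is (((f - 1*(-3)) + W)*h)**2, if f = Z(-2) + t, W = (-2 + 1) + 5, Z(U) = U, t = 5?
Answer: 400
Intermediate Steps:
W = 4 (W = -1 + 5 = 4)
f = 3 (f = -2 + 5 = 3)
h = -2 (h = 0 - 2 = -2)
(((f - 1*(-3)) + W)*h)**2 = (((3 - 1*(-3)) + 4)*(-2))**2 = (((3 + 3) + 4)*(-2))**2 = ((6 + 4)*(-2))**2 = (10*(-2))**2 = (-20)**2 = 400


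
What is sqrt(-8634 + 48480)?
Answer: sqrt(39846) ≈ 199.61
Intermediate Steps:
sqrt(-8634 + 48480) = sqrt(39846)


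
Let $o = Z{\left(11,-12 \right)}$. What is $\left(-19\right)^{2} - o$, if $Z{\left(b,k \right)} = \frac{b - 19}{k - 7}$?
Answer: $\frac{6851}{19} \approx 360.58$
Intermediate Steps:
$Z{\left(b,k \right)} = \frac{-19 + b}{-7 + k}$
$o = \frac{8}{19}$ ($o = \frac{-19 + 11}{-7 - 12} = \frac{1}{-19} \left(-8\right) = \left(- \frac{1}{19}\right) \left(-8\right) = \frac{8}{19} \approx 0.42105$)
$\left(-19\right)^{2} - o = \left(-19\right)^{2} - \frac{8}{19} = 361 - \frac{8}{19} = \frac{6851}{19}$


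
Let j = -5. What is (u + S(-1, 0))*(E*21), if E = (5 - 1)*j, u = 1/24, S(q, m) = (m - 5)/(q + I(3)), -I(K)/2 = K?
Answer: -635/2 ≈ -317.50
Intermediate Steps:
I(K) = -2*K
S(q, m) = (-5 + m)/(-6 + q) (S(q, m) = (m - 5)/(q - 2*3) = (-5 + m)/(q - 6) = (-5 + m)/(-6 + q))
u = 1/24 ≈ 0.041667
E = -20 (E = (5 - 1)*(-5) = 4*(-5) = -20)
(u + S(-1, 0))*(E*21) = (1/24 + (-5 + 0)/(-6 - 1))*(-20*21) = (1/24 - 5/(-7))*(-420) = (1/24 - ⅐*(-5))*(-420) = (1/24 + 5/7)*(-420) = (127/168)*(-420) = -635/2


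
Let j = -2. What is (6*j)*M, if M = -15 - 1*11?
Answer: 312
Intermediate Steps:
M = -26 (M = -15 - 11 = -26)
(6*j)*M = (6*(-2))*(-26) = -12*(-26) = 312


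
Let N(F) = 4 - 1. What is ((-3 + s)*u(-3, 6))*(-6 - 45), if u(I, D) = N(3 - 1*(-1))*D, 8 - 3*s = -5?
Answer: -1224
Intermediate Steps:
s = 13/3 (s = 8/3 - ⅓*(-5) = 8/3 + 5/3 = 13/3 ≈ 4.3333)
N(F) = 3
u(I, D) = 3*D
((-3 + s)*u(-3, 6))*(-6 - 45) = ((-3 + 13/3)*(3*6))*(-6 - 45) = ((4/3)*18)*(-51) = 24*(-51) = -1224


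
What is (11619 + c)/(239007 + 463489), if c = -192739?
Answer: -5660/21953 ≈ -0.25782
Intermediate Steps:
(11619 + c)/(239007 + 463489) = (11619 - 192739)/(239007 + 463489) = -181120/702496 = -181120*1/702496 = -5660/21953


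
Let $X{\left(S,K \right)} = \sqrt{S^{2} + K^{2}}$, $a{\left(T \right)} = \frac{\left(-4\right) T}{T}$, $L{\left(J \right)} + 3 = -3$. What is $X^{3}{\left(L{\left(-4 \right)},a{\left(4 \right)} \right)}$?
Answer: $104 \sqrt{13} \approx 374.98$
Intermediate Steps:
$L{\left(J \right)} = -6$ ($L{\left(J \right)} = -3 - 3 = -6$)
$a{\left(T \right)} = -4$
$X{\left(S,K \right)} = \sqrt{K^{2} + S^{2}}$
$X^{3}{\left(L{\left(-4 \right)},a{\left(4 \right)} \right)} = \left(\sqrt{\left(-4\right)^{2} + \left(-6\right)^{2}}\right)^{3} = \left(\sqrt{16 + 36}\right)^{3} = \left(\sqrt{52}\right)^{3} = \left(2 \sqrt{13}\right)^{3} = 104 \sqrt{13}$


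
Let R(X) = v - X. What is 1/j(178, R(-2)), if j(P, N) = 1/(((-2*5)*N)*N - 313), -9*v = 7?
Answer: -26563/81 ≈ -327.94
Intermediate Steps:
v = -7/9 (v = -⅑*7 = -7/9 ≈ -0.77778)
R(X) = -7/9 - X
j(P, N) = 1/(-313 - 10*N²) (j(P, N) = 1/((-10*N)*N - 313) = 1/(-10*N² - 313) = 1/(-313 - 10*N²))
1/j(178, R(-2)) = 1/(-1/(313 + 10*(-7/9 - 1*(-2))²)) = 1/(-1/(313 + 10*(-7/9 + 2)²)) = 1/(-1/(313 + 10*(11/9)²)) = 1/(-1/(313 + 10*(121/81))) = 1/(-1/(313 + 1210/81)) = 1/(-1/26563/81) = 1/(-1*81/26563) = 1/(-81/26563) = -26563/81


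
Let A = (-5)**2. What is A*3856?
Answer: 96400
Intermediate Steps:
A = 25
A*3856 = 25*3856 = 96400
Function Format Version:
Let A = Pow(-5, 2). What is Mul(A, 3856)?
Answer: 96400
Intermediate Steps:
A = 25
Mul(A, 3856) = Mul(25, 3856) = 96400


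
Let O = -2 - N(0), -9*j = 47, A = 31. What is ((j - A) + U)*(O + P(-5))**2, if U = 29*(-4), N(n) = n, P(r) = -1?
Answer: -1370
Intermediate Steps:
j = -47/9 (j = -1/9*47 = -47/9 ≈ -5.2222)
U = -116
O = -2 (O = -2 - 1*0 = -2 + 0 = -2)
((j - A) + U)*(O + P(-5))**2 = ((-47/9 - 1*31) - 116)*(-2 - 1)**2 = ((-47/9 - 31) - 116)*(-3)**2 = (-326/9 - 116)*9 = -1370/9*9 = -1370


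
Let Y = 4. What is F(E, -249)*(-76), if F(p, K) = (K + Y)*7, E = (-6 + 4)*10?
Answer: 130340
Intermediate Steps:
E = -20 (E = -2*10 = -20)
F(p, K) = 28 + 7*K (F(p, K) = (K + 4)*7 = (4 + K)*7 = 28 + 7*K)
F(E, -249)*(-76) = (28 + 7*(-249))*(-76) = (28 - 1743)*(-76) = -1715*(-76) = 130340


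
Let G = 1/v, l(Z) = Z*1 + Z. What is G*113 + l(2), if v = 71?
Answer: 397/71 ≈ 5.5916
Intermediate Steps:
l(Z) = 2*Z (l(Z) = Z + Z = 2*Z)
G = 1/71 ≈ 0.014085
G*113 + l(2) = (1/71)*113 + 2*2 = 113/71 + 4 = 397/71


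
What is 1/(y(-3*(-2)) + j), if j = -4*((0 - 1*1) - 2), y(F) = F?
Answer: 1/18 ≈ 0.055556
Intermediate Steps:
j = 12 (j = -4*((0 - 1) - 2) = -4*(-1 - 2) = -4*(-3) = 12)
1/(y(-3*(-2)) + j) = 1/(-3*(-2) + 12) = 1/(6 + 12) = 1/18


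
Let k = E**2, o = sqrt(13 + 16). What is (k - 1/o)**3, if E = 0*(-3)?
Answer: -sqrt(29)/841 ≈ -0.0064033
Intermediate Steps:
E = 0
o = sqrt(29) ≈ 5.3852
k = 0 (k = 0**2 = 0)
(k - 1/o)**3 = (0 - 1/(sqrt(29)))**3 = (0 - sqrt(29)/29)**3 = (-sqrt(29)/29)**3 = -sqrt(29)/841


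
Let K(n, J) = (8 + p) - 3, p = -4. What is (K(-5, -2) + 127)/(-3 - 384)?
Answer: -128/387 ≈ -0.33075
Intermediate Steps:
K(n, J) = 1 (K(n, J) = (8 - 4) - 3 = 4 - 3 = 1)
(K(-5, -2) + 127)/(-3 - 384) = (1 + 127)/(-3 - 384) = 128/(-387) = 128*(-1/387) = -128/387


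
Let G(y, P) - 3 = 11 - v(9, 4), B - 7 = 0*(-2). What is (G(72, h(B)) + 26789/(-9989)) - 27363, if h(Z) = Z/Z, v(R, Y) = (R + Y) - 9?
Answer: -39036558/1427 ≈ -27356.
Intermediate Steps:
v(R, Y) = -9 + R + Y
B = 7 (B = 7 + 0*(-2) = 7 + 0 = 7)
h(Z) = 1
G(y, P) = 10 (G(y, P) = 3 + (11 - (-9 + 9 + 4)) = 3 + (11 - 1*4) = 3 + (11 - 4) = 3 + 7 = 10)
(G(72, h(B)) + 26789/(-9989)) - 27363 = (10 + 26789/(-9989)) - 27363 = (10 + 26789*(-1/9989)) - 27363 = (10 - 3827/1427) - 27363 = 10443/1427 - 27363 = -39036558/1427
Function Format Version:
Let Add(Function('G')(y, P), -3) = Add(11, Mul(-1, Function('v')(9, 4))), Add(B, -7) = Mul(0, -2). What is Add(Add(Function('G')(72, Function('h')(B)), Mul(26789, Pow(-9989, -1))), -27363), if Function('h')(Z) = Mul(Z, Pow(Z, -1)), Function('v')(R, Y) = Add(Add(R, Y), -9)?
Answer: Rational(-39036558, 1427) ≈ -27356.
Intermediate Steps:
Function('v')(R, Y) = Add(-9, R, Y)
B = 7 (B = Add(7, Mul(0, -2)) = Add(7, 0) = 7)
Function('h')(Z) = 1
Function('G')(y, P) = 10 (Function('G')(y, P) = Add(3, Add(11, Mul(-1, Add(-9, 9, 4)))) = Add(3, Add(11, Mul(-1, 4))) = Add(3, Add(11, -4)) = Add(3, 7) = 10)
Add(Add(Function('G')(72, Function('h')(B)), Mul(26789, Pow(-9989, -1))), -27363) = Add(Add(10, Mul(26789, Pow(-9989, -1))), -27363) = Add(Add(10, Mul(26789, Rational(-1, 9989))), -27363) = Add(Add(10, Rational(-3827, 1427)), -27363) = Add(Rational(10443, 1427), -27363) = Rational(-39036558, 1427)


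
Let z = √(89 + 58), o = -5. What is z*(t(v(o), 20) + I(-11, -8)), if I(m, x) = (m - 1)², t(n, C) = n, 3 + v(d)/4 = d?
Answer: 784*√3 ≈ 1357.9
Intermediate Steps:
v(d) = -12 + 4*d
I(m, x) = (-1 + m)²
z = 7*√3 (z = √147 = 7*√3 ≈ 12.124)
z*(t(v(o), 20) + I(-11, -8)) = (7*√3)*((-12 + 4*(-5)) + (-1 - 11)²) = (7*√3)*((-12 - 20) + (-12)²) = (7*√3)*(-32 + 144) = (7*√3)*112 = 784*√3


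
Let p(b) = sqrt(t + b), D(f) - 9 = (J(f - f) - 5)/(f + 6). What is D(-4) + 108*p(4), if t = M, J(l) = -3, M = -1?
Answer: 5 + 108*sqrt(3) ≈ 192.06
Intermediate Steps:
t = -1
D(f) = 9 - 8/(6 + f) (D(f) = 9 + (-3 - 5)/(f + 6) = 9 - 8/(6 + f))
p(b) = sqrt(-1 + b)
D(-4) + 108*p(4) = (46 + 9*(-4))/(6 - 4) + 108*sqrt(-1 + 4) = (46 - 36)/2 + 108*sqrt(3) = (1/2)*10 + 108*sqrt(3) = 5 + 108*sqrt(3)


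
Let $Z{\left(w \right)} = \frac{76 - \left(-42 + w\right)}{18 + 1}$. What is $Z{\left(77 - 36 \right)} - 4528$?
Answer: $- \frac{85955}{19} \approx -4523.9$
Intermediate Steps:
$Z{\left(w \right)} = \frac{118}{19} - \frac{w}{19}$ ($Z{\left(w \right)} = \frac{118 - w}{19} = \left(118 - w\right) \frac{1}{19} = \frac{118}{19} - \frac{w}{19}$)
$Z{\left(77 - 36 \right)} - 4528 = \left(\frac{118}{19} - \frac{77 - 36}{19}\right) - 4528 = \left(\frac{118}{19} - \frac{41}{19}\right) - 4528 = \frac{77}{19} - 4528 = - \frac{85955}{19}$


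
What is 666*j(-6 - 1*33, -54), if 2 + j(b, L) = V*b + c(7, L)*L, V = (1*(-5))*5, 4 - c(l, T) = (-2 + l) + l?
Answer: 935730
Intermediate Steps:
c(l, T) = 6 - 2*l (c(l, T) = 4 - ((-2 + l) + l) = 4 - (-2 + 2*l) = 4 + (2 - 2*l) = 6 - 2*l)
V = -25 (V = -5*5 = -25)
j(b, L) = -2 - 25*b - 8*L (j(b, L) = -2 + (-25*b + (6 - 2*7)*L) = -2 + (-25*b + (6 - 14)*L) = -2 + (-25*b - 8*L) = -2 - 25*b - 8*L)
666*j(-6 - 1*33, -54) = 666*(-2 - 25*(-6 - 1*33) - 8*(-54)) = 666*(-2 - 25*(-6 - 33) + 432) = 666*(-2 - 25*(-39) + 432) = 666*(-2 + 975 + 432) = 666*1405 = 935730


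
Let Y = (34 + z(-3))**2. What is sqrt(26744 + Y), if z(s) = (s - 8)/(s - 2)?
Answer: 3*sqrt(77929)/5 ≈ 167.49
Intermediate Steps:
z(s) = (-8 + s)/(-2 + s)
Y = 32761/25 (Y = (34 + (-8 - 3)/(-2 - 3))**2 = (34 - 11/(-5))**2 = (34 - 1/5*(-11))**2 = (34 + 11/5)**2 = (181/5)**2 = 32761/25 ≈ 1310.4)
sqrt(26744 + Y) = sqrt(26744 + 32761/25) = sqrt(701361/25) = 3*sqrt(77929)/5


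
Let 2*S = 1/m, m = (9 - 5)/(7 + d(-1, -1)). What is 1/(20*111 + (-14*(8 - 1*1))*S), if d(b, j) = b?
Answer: 2/4293 ≈ 0.00046587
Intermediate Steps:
m = 2/3 (m = (9 - 5)/(7 - 1) = 4/6 = 4*(1/6) = 2/3 ≈ 0.66667)
S = 3/4 (S = 1/(2*(2/3)) = (1/2)*(3/2) = 3/4 ≈ 0.75000)
1/(20*111 + (-14*(8 - 1*1))*S) = 1/(20*111 - 14*(8 - 1*1)*(3/4)) = 1/(2220 - 14*(8 - 1)*(3/4)) = 1/(2220 - 14*7*(3/4)) = 1/(2220 - 98*3/4) = 1/(2220 - 147/2) = 1/(4293/2) = 2/4293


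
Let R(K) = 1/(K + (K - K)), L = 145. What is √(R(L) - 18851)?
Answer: I*√396342130/145 ≈ 137.3*I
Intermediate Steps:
R(K) = 1/K (R(K) = 1/(K + 0) = 1/K)
√(R(L) - 18851) = √(1/145 - 18851) = √(-2733394/145) = I*√396342130/145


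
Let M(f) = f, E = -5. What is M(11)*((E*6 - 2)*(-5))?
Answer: 1760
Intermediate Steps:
M(11)*((E*6 - 2)*(-5)) = 11*((-5*6 - 2)*(-5)) = 11*((-30 - 2)*(-5)) = 11*(-32*(-5)) = 11*160 = 1760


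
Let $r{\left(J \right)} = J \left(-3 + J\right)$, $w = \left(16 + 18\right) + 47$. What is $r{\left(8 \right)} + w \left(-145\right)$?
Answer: $-11705$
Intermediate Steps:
$w = 81$ ($w = 34 + 47 = 81$)
$r{\left(8 \right)} + w \left(-145\right) = 8 \left(-3 + 8\right) + 81 \left(-145\right) = 8 \cdot 5 - 11745 = 40 - 11745 = -11705$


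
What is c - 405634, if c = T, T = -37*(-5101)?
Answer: -216897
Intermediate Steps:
T = 188737
c = 188737
c - 405634 = 188737 - 405634 = -216897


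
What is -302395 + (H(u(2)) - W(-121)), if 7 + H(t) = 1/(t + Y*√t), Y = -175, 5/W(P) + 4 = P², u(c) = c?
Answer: -135545301167854/448228851 - 175*√2/61246 ≈ -3.0240e+5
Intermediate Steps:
W(P) = 5/(-4 + P²)
H(t) = -7 + 1/(t - 175*√t)
-302395 + (H(u(2)) - W(-121)) = -302395 + ((-1 - 1225*√2 + 7*2)/(-1*2 + 175*√2) - 5/(-4 + (-121)²)) = -302395 + ((-1 - 1225*√2 + 14)/(-2 + 175*√2) - 5/(-4 + 14641)) = -302395 + ((13 - 1225*√2)/(-2 + 175*√2) - 5/14637) = -302395 + (-5/14637 + (13 - 1225*√2)/(-2 + 175*√2)) = -4426155620/14637 + (13 - 1225*√2)/(-2 + 175*√2)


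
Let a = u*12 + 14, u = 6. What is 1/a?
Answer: 1/86 ≈ 0.011628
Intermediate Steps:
a = 86 (a = 6*12 + 14 = 72 + 14 = 86)
1/a = 1/86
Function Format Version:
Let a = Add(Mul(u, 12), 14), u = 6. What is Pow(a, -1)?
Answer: Rational(1, 86) ≈ 0.011628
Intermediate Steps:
a = 86 (a = Add(Mul(6, 12), 14) = Add(72, 14) = 86)
Pow(a, -1) = Pow(86, -1) = Rational(1, 86)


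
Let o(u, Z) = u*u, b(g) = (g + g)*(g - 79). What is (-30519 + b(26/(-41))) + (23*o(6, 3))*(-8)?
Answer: -62267603/1681 ≈ -37042.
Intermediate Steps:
b(g) = 2*g*(-79 + g) (b(g) = (2*g)*(-79 + g) = 2*g*(-79 + g))
o(u, Z) = u**2
(-30519 + b(26/(-41))) + (23*o(6, 3))*(-8) = (-30519 + 2*(26/(-41))*(-79 + 26/(-41))) + (23*6**2)*(-8) = (-30519 + 2*(26*(-1/41))*(-79 + 26*(-1/41))) + (23*36)*(-8) = (-30519 + 2*(-26/41)*(-79 - 26/41)) + 828*(-8) = (-30519 + 2*(-26/41)*(-3265/41)) - 6624 = (-30519 + 169780/1681) - 6624 = -51132659/1681 - 6624 = -62267603/1681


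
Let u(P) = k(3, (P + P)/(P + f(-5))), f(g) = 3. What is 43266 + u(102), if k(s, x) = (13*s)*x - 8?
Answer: 1516682/35 ≈ 43334.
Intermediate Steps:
k(s, x) = -8 + 13*s*x (k(s, x) = 13*s*x - 8 = -8 + 13*s*x)
u(P) = -8 + 78*P/(3 + P) (u(P) = -8 + 13*3*((P + P)/(P + 3)) = -8 + 13*3*((2*P)/(3 + P)) = -8 + 13*3*(2*P/(3 + P)) = -8 + 78*P/(3 + P))
43266 + u(102) = 43266 + 2*(-12 + 35*102)/(3 + 102) = 43266 + 2*(-12 + 3570)/105 = 43266 + 2*(1/105)*3558 = 43266 + 2372/35 = 1516682/35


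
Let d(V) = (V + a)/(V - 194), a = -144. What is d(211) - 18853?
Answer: -320434/17 ≈ -18849.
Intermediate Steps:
d(V) = (-144 + V)/(-194 + V) (d(V) = (V - 144)/(V - 194) = (-144 + V)/(-194 + V))
d(211) - 18853 = (-144 + 211)/(-194 + 211) - 18853 = 67/17 - 18853 = -320434/17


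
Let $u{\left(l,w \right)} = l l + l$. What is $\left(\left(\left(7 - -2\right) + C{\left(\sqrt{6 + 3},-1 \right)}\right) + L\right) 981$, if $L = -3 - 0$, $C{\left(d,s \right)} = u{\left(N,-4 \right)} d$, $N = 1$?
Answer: $11772$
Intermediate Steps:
$u{\left(l,w \right)} = l + l^{2}$ ($u{\left(l,w \right)} = l^{2} + l = l + l^{2}$)
$C{\left(d,s \right)} = 2 d$ ($C{\left(d,s \right)} = 1 \left(1 + 1\right) d = 1 \cdot 2 d = 2 d$)
$L = -3$ ($L = -3 + 0 = -3$)
$\left(\left(\left(7 - -2\right) + C{\left(\sqrt{6 + 3},-1 \right)}\right) + L\right) 981 = \left(\left(\left(7 - -2\right) + 2 \sqrt{6 + 3}\right) - 3\right) 981 = \left(\left(\left(7 + 2\right) + 2 \sqrt{9}\right) - 3\right) 981 = \left(\left(9 + 2 \cdot 3\right) - 3\right) 981 = \left(\left(9 + 6\right) - 3\right) 981 = \left(15 - 3\right) 981 = 12 \cdot 981 = 11772$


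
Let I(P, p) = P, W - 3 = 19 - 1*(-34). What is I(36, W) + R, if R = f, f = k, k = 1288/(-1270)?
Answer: 22216/635 ≈ 34.986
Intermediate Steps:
W = 56 (W = 3 + (19 - 1*(-34)) = 3 + (19 + 34) = 3 + 53 = 56)
k = -644/635 (k = 1288*(-1/1270) = -644/635 ≈ -1.0142)
f = -644/635 ≈ -1.0142
R = -644/635 ≈ -1.0142
I(36, W) + R = 36 - 644/635 = 22216/635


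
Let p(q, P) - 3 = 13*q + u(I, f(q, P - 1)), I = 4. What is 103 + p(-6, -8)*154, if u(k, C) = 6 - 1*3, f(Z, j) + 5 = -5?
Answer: -10985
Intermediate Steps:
f(Z, j) = -10 (f(Z, j) = -5 - 5 = -10)
u(k, C) = 3 (u(k, C) = 6 - 3 = 3)
p(q, P) = 6 + 13*q (p(q, P) = 3 + (13*q + 3) = 3 + (3 + 13*q) = 6 + 13*q)
103 + p(-6, -8)*154 = 103 + (6 + 13*(-6))*154 = 103 + (6 - 78)*154 = 103 - 72*154 = 103 - 11088 = -10985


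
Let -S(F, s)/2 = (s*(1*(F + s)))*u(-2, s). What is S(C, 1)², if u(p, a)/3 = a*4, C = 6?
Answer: 28224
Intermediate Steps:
u(p, a) = 12*a (u(p, a) = 3*(a*4) = 3*(4*a) = 12*a)
S(F, s) = -24*s²*(F + s) (S(F, s) = -2*s*(1*(F + s))*12*s = -2*s*(F + s)*12*s = -24*s²*(F + s))
S(C, 1)² = (24*1²*(-1*6 - 1*1))² = (24*1*(-6 - 1))² = (24*1*(-7))² = (-168)² = 28224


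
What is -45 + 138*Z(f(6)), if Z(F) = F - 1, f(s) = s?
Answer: 645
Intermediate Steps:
Z(F) = -1 + F
-45 + 138*Z(f(6)) = -45 + 138*(-1 + 6) = -45 + 138*5 = -45 + 690 = 645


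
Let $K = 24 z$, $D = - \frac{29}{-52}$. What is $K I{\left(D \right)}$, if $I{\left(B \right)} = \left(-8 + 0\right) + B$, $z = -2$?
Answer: $\frac{4644}{13} \approx 357.23$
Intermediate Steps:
$D = \frac{29}{52}$ ($D = \left(-29\right) \left(- \frac{1}{52}\right) = \frac{29}{52} \approx 0.55769$)
$I{\left(B \right)} = -8 + B$
$K = -48$ ($K = 24 \left(-2\right) = -48$)
$K I{\left(D \right)} = - 48 \left(-8 + \frac{29}{52}\right) = \left(-48\right) \left(- \frac{387}{52}\right) = \frac{4644}{13}$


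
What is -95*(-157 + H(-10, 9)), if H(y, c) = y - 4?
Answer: 16245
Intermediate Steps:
H(y, c) = -4 + y
-95*(-157 + H(-10, 9)) = -95*(-157 + (-4 - 10)) = -95*(-157 - 14) = -95*(-171) = 16245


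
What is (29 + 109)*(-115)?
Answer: -15870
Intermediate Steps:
(29 + 109)*(-115) = 138*(-115) = -15870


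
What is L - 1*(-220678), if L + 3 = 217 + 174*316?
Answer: 275876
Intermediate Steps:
L = 55198 (L = -3 + (217 + 174*316) = -3 + (217 + 54984) = -3 + 55201 = 55198)
L - 1*(-220678) = 55198 - 1*(-220678) = 55198 + 220678 = 275876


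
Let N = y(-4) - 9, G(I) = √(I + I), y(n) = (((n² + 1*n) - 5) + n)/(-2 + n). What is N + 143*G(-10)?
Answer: -19/2 + 286*I*√5 ≈ -9.5 + 639.52*I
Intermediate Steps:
y(n) = (-5 + n² + 2*n)/(-2 + n) (y(n) = (((n² + n) - 5) + n)/(-2 + n) = (((n + n²) - 5) + n)/(-2 + n) = ((-5 + n + n²) + n)/(-2 + n) = (-5 + n² + 2*n)/(-2 + n))
G(I) = √2*√I (G(I) = √(2*I) = √2*√I)
N = -19/2 (N = (-5 + (-4)² + 2*(-4))/(-2 - 4) - 9 = (-5 + 16 - 8)/(-6) - 9 = -⅙*3 - 9 = -½ - 9 = -19/2 ≈ -9.5000)
N + 143*G(-10) = -19/2 + 143*(√2*√(-10)) = -19/2 + 143*(√2*(I*√10)) = -19/2 + 143*(2*I*√5) = -19/2 + 286*I*√5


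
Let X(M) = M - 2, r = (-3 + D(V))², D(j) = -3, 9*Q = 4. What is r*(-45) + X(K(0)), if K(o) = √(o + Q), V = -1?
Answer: -4864/3 ≈ -1621.3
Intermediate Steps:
Q = 4/9 (Q = (⅑)*4 = 4/9 ≈ 0.44444)
K(o) = √(4/9 + o) (K(o) = √(o + 4/9) = √(4/9 + o))
r = 36 (r = (-3 - 3)² = (-6)² = 36)
X(M) = -2 + M
r*(-45) + X(K(0)) = 36*(-45) + (-2 + √(4 + 9*0)/3) = -1620 + (-2 + √(4 + 0)/3) = -1620 + (-2 + √4/3) = -1620 + (-2 + (⅓)*2) = -1620 + (-2 + ⅔) = -1620 - 4/3 = -4864/3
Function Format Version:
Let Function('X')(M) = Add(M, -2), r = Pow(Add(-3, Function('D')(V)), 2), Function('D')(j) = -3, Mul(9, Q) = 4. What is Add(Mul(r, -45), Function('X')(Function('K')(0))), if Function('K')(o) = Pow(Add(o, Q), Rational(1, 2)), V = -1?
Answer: Rational(-4864, 3) ≈ -1621.3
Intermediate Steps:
Q = Rational(4, 9) (Q = Mul(Rational(1, 9), 4) = Rational(4, 9) ≈ 0.44444)
Function('K')(o) = Pow(Add(Rational(4, 9), o), Rational(1, 2)) (Function('K')(o) = Pow(Add(o, Rational(4, 9)), Rational(1, 2)) = Pow(Add(Rational(4, 9), o), Rational(1, 2)))
r = 36 (r = Pow(Add(-3, -3), 2) = Pow(-6, 2) = 36)
Function('X')(M) = Add(-2, M)
Add(Mul(r, -45), Function('X')(Function('K')(0))) = Add(Mul(36, -45), Add(-2, Mul(Rational(1, 3), Pow(Add(4, Mul(9, 0)), Rational(1, 2))))) = Add(-1620, Add(-2, Mul(Rational(1, 3), Pow(Add(4, 0), Rational(1, 2))))) = Add(-1620, Add(-2, Mul(Rational(1, 3), Pow(4, Rational(1, 2))))) = Add(-1620, Add(-2, Mul(Rational(1, 3), 2))) = Add(-1620, Add(-2, Rational(2, 3))) = Add(-1620, Rational(-4, 3)) = Rational(-4864, 3)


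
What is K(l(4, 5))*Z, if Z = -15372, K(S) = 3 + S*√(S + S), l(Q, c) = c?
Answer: -46116 - 76860*√10 ≈ -2.8917e+5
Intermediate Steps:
K(S) = 3 + √2*S^(3/2) (K(S) = 3 + S*√(2*S) = 3 + S*(√2*√S) = 3 + √2*S^(3/2))
K(l(4, 5))*Z = (3 + √2*5^(3/2))*(-15372) = (3 + √2*(5*√5))*(-15372) = (3 + 5*√10)*(-15372) = -46116 - 76860*√10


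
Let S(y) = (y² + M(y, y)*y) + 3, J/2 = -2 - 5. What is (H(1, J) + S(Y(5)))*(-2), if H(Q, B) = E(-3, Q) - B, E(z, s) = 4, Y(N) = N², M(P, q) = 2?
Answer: -1392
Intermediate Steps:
J = -14 (J = 2*(-2 - 5) = 2*(-7) = -14)
S(y) = 3 + y² + 2*y (S(y) = (y² + 2*y) + 3 = 3 + y² + 2*y)
H(Q, B) = 4 - B
(H(1, J) + S(Y(5)))*(-2) = ((4 - 1*(-14)) + (3 + (5²)² + 2*5²))*(-2) = ((4 + 14) + (3 + 25² + 2*25))*(-2) = (18 + (3 + 625 + 50))*(-2) = (18 + 678)*(-2) = 696*(-2) = -1392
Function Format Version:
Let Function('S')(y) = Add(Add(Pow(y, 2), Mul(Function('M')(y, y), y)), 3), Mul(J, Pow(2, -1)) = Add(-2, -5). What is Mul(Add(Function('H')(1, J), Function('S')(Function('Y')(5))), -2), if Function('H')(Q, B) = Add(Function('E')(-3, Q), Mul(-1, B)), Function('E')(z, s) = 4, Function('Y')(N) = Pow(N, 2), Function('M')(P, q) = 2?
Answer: -1392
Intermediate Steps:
J = -14 (J = Mul(2, Add(-2, -5)) = Mul(2, -7) = -14)
Function('S')(y) = Add(3, Pow(y, 2), Mul(2, y)) (Function('S')(y) = Add(Add(Pow(y, 2), Mul(2, y)), 3) = Add(3, Pow(y, 2), Mul(2, y)))
Function('H')(Q, B) = Add(4, Mul(-1, B))
Mul(Add(Function('H')(1, J), Function('S')(Function('Y')(5))), -2) = Mul(Add(Add(4, Mul(-1, -14)), Add(3, Pow(Pow(5, 2), 2), Mul(2, Pow(5, 2)))), -2) = Mul(Add(Add(4, 14), Add(3, Pow(25, 2), Mul(2, 25))), -2) = Mul(Add(18, Add(3, 625, 50)), -2) = Mul(Add(18, 678), -2) = Mul(696, -2) = -1392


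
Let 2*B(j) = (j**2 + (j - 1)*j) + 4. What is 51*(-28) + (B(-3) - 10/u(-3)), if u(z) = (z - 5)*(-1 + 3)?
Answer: -11319/8 ≈ -1414.9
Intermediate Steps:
u(z) = -10 + 2*z (u(z) = (-5 + z)*2 = -10 + 2*z)
B(j) = 2 + j**2/2 + j*(-1 + j)/2 (B(j) = ((j**2 + (j - 1)*j) + 4)/2 = ((j**2 + (-1 + j)*j) + 4)/2 = ((j**2 + j*(-1 + j)) + 4)/2 = (4 + j**2 + j*(-1 + j))/2 = 2 + j**2/2 + j*(-1 + j)/2)
51*(-28) + (B(-3) - 10/u(-3)) = 51*(-28) + ((2 + (-3)**2 - 1/2*(-3)) - 10/(-10 + 2*(-3))) = -1428 + ((2 + 9 + 3/2) - 10/(-10 - 6)) = -1428 + (25/2 - 10/(-16)) = -1428 + (25/2 - 10*(-1/16)) = -1428 + (25/2 + 5/8) = -1428 + 105/8 = -11319/8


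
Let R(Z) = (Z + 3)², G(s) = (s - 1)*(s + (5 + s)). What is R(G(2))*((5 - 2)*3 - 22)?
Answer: -1872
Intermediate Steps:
G(s) = (-1 + s)*(5 + 2*s)
R(Z) = (3 + Z)²
R(G(2))*((5 - 2)*3 - 22) = (3 + (-5 + 2*2² + 3*2))²*((5 - 2)*3 - 22) = (3 + (-5 + 2*4 + 6))²*(3*3 - 22) = (3 + (-5 + 8 + 6))²*(9 - 22) = (3 + 9)²*(-13) = 12²*(-13) = 144*(-13) = -1872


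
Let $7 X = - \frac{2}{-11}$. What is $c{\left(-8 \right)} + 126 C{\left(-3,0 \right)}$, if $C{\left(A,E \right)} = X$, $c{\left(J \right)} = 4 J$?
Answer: $- \frac{316}{11} \approx -28.727$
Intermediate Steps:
$X = \frac{2}{77}$ ($X = \frac{\left(-2\right) \frac{1}{-11}}{7} = \frac{\left(-2\right) \left(- \frac{1}{11}\right)}{7} = \frac{1}{7} \cdot \frac{2}{11} = \frac{2}{77} \approx 0.025974$)
$C{\left(A,E \right)} = \frac{2}{77}$
$c{\left(-8 \right)} + 126 C{\left(-3,0 \right)} = 4 \left(-8\right) + 126 \cdot \frac{2}{77} = -32 + \frac{36}{11} = - \frac{316}{11}$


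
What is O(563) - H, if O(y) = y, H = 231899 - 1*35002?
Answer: -196334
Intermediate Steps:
H = 196897 (H = 231899 - 35002 = 196897)
O(563) - H = 563 - 1*196897 = 563 - 196897 = -196334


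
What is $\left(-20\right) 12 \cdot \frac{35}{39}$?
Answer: $- \frac{2800}{13} \approx -215.38$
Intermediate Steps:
$\left(-20\right) 12 \cdot \frac{35}{39} = - 240 \cdot 35 \cdot \frac{1}{39} = \left(-240\right) \frac{35}{39} = - \frac{2800}{13}$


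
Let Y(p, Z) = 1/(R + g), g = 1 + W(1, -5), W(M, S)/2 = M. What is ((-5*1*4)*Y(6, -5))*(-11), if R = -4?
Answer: -220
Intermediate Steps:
W(M, S) = 2*M
g = 3 (g = 1 + 2*1 = 1 + 2 = 3)
Y(p, Z) = -1 (Y(p, Z) = 1/(-4 + 3) = 1/(-1) = -1)
((-5*1*4)*Y(6, -5))*(-11) = ((-5*1*4)*(-1))*(-11) = (-5*4*(-1))*(-11) = -20*(-1)*(-11) = 20*(-11) = -220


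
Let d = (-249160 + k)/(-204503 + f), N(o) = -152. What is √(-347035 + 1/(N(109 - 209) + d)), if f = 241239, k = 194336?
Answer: 7*I*√71805632768819/100691 ≈ 589.1*I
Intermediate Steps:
d = -979/656 (d = (-249160 + 194336)/(-204503 + 241239) = -54824/36736 = -54824*1/36736 = -979/656 ≈ -1.4924)
√(-347035 + 1/(N(109 - 209) + d)) = √(-347035 + 1/(-152 - 979/656)) = √(-347035 + 1/(-100691/656)) = √(-347035 - 656/100691) = √(-34943301841/100691) = 7*I*√71805632768819/100691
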